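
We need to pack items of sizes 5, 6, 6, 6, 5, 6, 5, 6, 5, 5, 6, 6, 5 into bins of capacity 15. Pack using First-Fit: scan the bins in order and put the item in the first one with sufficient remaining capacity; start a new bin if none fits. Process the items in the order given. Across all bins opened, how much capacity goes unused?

bin 1: place 5, 10 left
bin 1: place 6, 4 left
bin 2: place 6, 9 left
bin 2: place 6, 3 left
bin 3: place 5, 10 left
bin 3: place 6, 4 left
bin 4: place 5, 10 left
bin 4: place 6, 4 left
bin 5: place 5, 10 left
bin 5: place 5, 5 left
bin 6: place 6, 9 left
bin 6: place 6, 3 left
bin 5: place 5, 0 left
6 bins × 15 = 90; used 72; unused 18.

18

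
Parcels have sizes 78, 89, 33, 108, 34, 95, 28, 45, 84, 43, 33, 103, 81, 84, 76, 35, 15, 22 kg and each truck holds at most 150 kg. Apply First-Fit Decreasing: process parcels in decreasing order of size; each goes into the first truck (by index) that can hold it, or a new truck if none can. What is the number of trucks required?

9

Sorted descending: 108, 103, 95, 89, 84, 84, 81, 78, 76, 45, 43, 35, 34, 33, 33, 28, 22, 15.
truck 1: place 108 kg, 42 kg left
truck 2: place 103 kg, 47 kg left
truck 3: place 95 kg, 55 kg left
truck 4: place 89 kg, 61 kg left
truck 5: place 84 kg, 66 kg left
truck 6: place 84 kg, 66 kg left
truck 7: place 81 kg, 69 kg left
truck 8: place 78 kg, 72 kg left
truck 9: place 76 kg, 74 kg left
truck 2: place 45 kg, 2 kg left
truck 3: place 43 kg, 12 kg left
truck 1: place 35 kg, 7 kg left
truck 4: place 34 kg, 27 kg left
truck 5: place 33 kg, 33 kg left
truck 5: place 33 kg, 0 kg left
truck 6: place 28 kg, 38 kg left
truck 4: place 22 kg, 5 kg left
truck 6: place 15 kg, 23 kg left
Final trucks: [108,35] [103,45] [95,43] [89,34,22] [84,33,33] [84,28,15] [81] [78] [76].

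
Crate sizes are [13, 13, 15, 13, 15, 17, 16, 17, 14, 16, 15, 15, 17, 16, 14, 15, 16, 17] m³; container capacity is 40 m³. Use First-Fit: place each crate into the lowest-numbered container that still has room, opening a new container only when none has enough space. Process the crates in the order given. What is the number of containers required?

9

13 m³ → container 1 (remaining 27 m³)
13 m³ → container 1 (remaining 14 m³)
15 m³ → container 2 (remaining 25 m³)
13 m³ → container 1 (remaining 1 m³)
15 m³ → container 2 (remaining 10 m³)
17 m³ → container 3 (remaining 23 m³)
16 m³ → container 3 (remaining 7 m³)
17 m³ → container 4 (remaining 23 m³)
14 m³ → container 4 (remaining 9 m³)
16 m³ → container 5 (remaining 24 m³)
15 m³ → container 5 (remaining 9 m³)
15 m³ → container 6 (remaining 25 m³)
17 m³ → container 6 (remaining 8 m³)
16 m³ → container 7 (remaining 24 m³)
14 m³ → container 7 (remaining 10 m³)
15 m³ → container 8 (remaining 25 m³)
16 m³ → container 8 (remaining 9 m³)
17 m³ → container 9 (remaining 23 m³)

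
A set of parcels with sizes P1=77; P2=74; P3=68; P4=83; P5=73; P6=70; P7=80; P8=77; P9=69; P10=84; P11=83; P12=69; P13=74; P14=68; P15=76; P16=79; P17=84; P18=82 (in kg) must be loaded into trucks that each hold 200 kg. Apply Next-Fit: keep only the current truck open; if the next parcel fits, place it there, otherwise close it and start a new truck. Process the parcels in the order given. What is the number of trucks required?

truck 1: place P1 (77 kg), 123 kg left
truck 1: place P2 (74 kg), 49 kg left
truck 2: place P3 (68 kg), 132 kg left
truck 2: place P4 (83 kg), 49 kg left
truck 3: place P5 (73 kg), 127 kg left
truck 3: place P6 (70 kg), 57 kg left
truck 4: place P7 (80 kg), 120 kg left
truck 4: place P8 (77 kg), 43 kg left
truck 5: place P9 (69 kg), 131 kg left
truck 5: place P10 (84 kg), 47 kg left
truck 6: place P11 (83 kg), 117 kg left
truck 6: place P12 (69 kg), 48 kg left
truck 7: place P13 (74 kg), 126 kg left
truck 7: place P14 (68 kg), 58 kg left
truck 8: place P15 (76 kg), 124 kg left
truck 8: place P16 (79 kg), 45 kg left
truck 9: place P17 (84 kg), 116 kg left
truck 9: place P18 (82 kg), 34 kg left

9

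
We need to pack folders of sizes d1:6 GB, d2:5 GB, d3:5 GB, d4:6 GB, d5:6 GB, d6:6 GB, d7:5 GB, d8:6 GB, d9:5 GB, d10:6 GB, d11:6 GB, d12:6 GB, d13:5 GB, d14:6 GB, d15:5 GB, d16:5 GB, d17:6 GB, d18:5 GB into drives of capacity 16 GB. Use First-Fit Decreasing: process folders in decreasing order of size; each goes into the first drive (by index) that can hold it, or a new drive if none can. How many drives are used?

8

Sorted descending: 6, 6, 6, 6, 6, 6, 6, 6, 6, 6, 5, 5, 5, 5, 5, 5, 5, 5.
6 GB → drive 1 (remaining 10 GB)
6 GB → drive 1 (remaining 4 GB)
6 GB → drive 2 (remaining 10 GB)
6 GB → drive 2 (remaining 4 GB)
6 GB → drive 3 (remaining 10 GB)
6 GB → drive 3 (remaining 4 GB)
6 GB → drive 4 (remaining 10 GB)
6 GB → drive 4 (remaining 4 GB)
6 GB → drive 5 (remaining 10 GB)
6 GB → drive 5 (remaining 4 GB)
5 GB → drive 6 (remaining 11 GB)
5 GB → drive 6 (remaining 6 GB)
5 GB → drive 6 (remaining 1 GB)
5 GB → drive 7 (remaining 11 GB)
5 GB → drive 7 (remaining 6 GB)
5 GB → drive 7 (remaining 1 GB)
5 GB → drive 8 (remaining 11 GB)
5 GB → drive 8 (remaining 6 GB)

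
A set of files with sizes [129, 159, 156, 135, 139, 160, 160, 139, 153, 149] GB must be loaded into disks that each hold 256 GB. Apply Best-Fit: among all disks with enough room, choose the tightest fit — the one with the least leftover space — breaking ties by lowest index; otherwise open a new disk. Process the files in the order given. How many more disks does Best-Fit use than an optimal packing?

0

Best-Fit: [129] [159] [156] [135] [139] [160] [160] [139] [153] [149] → 10 disks.
10 files exceed 128 GB (half the capacity), and no two of those can share a disk, so at least 10 disks are needed.
So 10 is already optimal.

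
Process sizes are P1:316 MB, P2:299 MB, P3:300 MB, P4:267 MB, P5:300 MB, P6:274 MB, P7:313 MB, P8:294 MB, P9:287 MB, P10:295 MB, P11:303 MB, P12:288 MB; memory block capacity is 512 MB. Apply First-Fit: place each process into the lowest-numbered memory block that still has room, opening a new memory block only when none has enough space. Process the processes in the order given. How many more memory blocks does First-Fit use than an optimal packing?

First-Fit: [316] [299] [300] [267] [300] [274] [313] [294] [287] [295] [303] [288] → 12 memory blocks.
12 processes exceed 256 MB (half the capacity), and no two of those can share a memory block, so at least 12 memory blocks are needed.
So 12 is already optimal.

0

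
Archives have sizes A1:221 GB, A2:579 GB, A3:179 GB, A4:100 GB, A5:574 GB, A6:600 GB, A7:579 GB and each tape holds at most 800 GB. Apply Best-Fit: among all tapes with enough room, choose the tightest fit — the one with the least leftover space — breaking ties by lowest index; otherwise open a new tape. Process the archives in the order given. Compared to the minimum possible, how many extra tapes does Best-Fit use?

1

Best-Fit: [221,579] [179,100] [574] [600] [579] → 5 tapes.
Total size 2832 GB; any packing needs at least ⌈2832/800⌉ = 4 tapes.
An optimal packing achieves that bound: [600,179] [579,221] [579,100] [574] → 4 tapes.
Excess: 5 − 4 = 1.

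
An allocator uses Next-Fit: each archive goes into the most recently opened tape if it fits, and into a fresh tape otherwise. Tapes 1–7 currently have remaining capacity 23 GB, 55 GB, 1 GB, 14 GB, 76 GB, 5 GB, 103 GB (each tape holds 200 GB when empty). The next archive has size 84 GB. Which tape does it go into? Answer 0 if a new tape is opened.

7

Next-Fit only looks at tape 7, which has 103 GB free.
84 GB fits there.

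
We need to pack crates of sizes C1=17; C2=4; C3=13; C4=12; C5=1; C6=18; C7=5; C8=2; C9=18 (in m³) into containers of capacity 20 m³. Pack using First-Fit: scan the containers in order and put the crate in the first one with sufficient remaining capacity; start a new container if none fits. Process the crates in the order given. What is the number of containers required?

5

C1 (17 m³) → container 1 (remaining 3 m³)
C2 (4 m³) → container 2 (remaining 16 m³)
C3 (13 m³) → container 2 (remaining 3 m³)
C4 (12 m³) → container 3 (remaining 8 m³)
C5 (1 m³) → container 1 (remaining 2 m³)
C6 (18 m³) → container 4 (remaining 2 m³)
C7 (5 m³) → container 3 (remaining 3 m³)
C8 (2 m³) → container 1 (remaining 0 m³)
C9 (18 m³) → container 5 (remaining 2 m³)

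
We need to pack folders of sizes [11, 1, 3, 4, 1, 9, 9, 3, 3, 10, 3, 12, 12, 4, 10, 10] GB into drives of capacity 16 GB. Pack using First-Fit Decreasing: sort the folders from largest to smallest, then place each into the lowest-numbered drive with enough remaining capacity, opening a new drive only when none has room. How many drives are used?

8 drives

Sorted descending: 12, 12, 11, 10, 10, 10, 9, 9, 4, 4, 3, 3, 3, 3, 1, 1.
12 GB → drive 1 (remaining 4 GB)
12 GB → drive 2 (remaining 4 GB)
11 GB → drive 3 (remaining 5 GB)
10 GB → drive 4 (remaining 6 GB)
10 GB → drive 5 (remaining 6 GB)
10 GB → drive 6 (remaining 6 GB)
9 GB → drive 7 (remaining 7 GB)
9 GB → drive 8 (remaining 7 GB)
4 GB → drive 1 (remaining 0 GB)
4 GB → drive 2 (remaining 0 GB)
3 GB → drive 3 (remaining 2 GB)
3 GB → drive 4 (remaining 3 GB)
3 GB → drive 4 (remaining 0 GB)
3 GB → drive 5 (remaining 3 GB)
1 GB → drive 3 (remaining 1 GB)
1 GB → drive 3 (remaining 0 GB)
Final drives: [12,4] [12,4] [11,3,1,1] [10,3,3] [10,3] [10] [9] [9].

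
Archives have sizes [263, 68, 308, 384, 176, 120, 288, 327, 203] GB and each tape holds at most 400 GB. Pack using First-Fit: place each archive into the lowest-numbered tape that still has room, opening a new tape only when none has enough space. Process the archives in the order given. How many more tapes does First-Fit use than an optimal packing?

1

First-Fit: [263,68] [308] [384] [176,120] [288] [327] [203] → 7 tapes.
Total size 2137 GB; any packing needs at least ⌈2137/400⌉ = 6 tapes.
An optimal packing achieves that bound: [384] [327,68] [308] [288] [263,120] [203,176] → 6 tapes.
Excess: 7 − 6 = 1.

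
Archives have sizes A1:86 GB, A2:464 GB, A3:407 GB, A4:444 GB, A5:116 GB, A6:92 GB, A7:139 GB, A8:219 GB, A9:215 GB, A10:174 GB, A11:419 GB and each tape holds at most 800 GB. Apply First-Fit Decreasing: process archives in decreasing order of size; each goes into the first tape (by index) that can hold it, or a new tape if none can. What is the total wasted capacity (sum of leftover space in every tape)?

425

Sorted descending: 464, 444, 419, 407, 219, 215, 174, 139, 116, 92, 86.
tape 1: place 464 GB, 336 GB left
tape 2: place 444 GB, 356 GB left
tape 3: place 419 GB, 381 GB left
tape 4: place 407 GB, 393 GB left
tape 1: place 219 GB, 117 GB left
tape 2: place 215 GB, 141 GB left
tape 3: place 174 GB, 207 GB left
tape 2: place 139 GB, 2 GB left
tape 1: place 116 GB, 1 GB left
tape 3: place 92 GB, 115 GB left
tape 3: place 86 GB, 29 GB left
4 tapes × 800 GB = 3200 GB; used 2775 GB; unused 425 GB.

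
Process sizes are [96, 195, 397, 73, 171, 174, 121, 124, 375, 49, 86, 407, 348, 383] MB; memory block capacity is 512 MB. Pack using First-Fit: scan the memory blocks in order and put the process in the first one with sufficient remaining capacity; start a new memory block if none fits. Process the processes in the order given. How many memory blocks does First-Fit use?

7

96 MB → memory block 1 (remaining 416 MB)
195 MB → memory block 1 (remaining 221 MB)
397 MB → memory block 2 (remaining 115 MB)
73 MB → memory block 1 (remaining 148 MB)
171 MB → memory block 3 (remaining 341 MB)
174 MB → memory block 3 (remaining 167 MB)
121 MB → memory block 1 (remaining 27 MB)
124 MB → memory block 3 (remaining 43 MB)
375 MB → memory block 4 (remaining 137 MB)
49 MB → memory block 2 (remaining 66 MB)
86 MB → memory block 4 (remaining 51 MB)
407 MB → memory block 5 (remaining 105 MB)
348 MB → memory block 6 (remaining 164 MB)
383 MB → memory block 7 (remaining 129 MB)
Final memory blocks: [96,195,73,121] [397,49] [171,174,124] [375,86] [407] [348] [383].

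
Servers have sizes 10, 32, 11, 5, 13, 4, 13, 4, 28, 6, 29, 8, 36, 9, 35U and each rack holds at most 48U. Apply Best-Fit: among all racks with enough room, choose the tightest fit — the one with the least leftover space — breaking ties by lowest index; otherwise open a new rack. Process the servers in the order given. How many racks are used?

6 racks

Put 10U in rack 1; 38U remain.
Put 32U in rack 1; 6U remain.
Put 11U in rack 2; 37U remain.
Put 5U in rack 1; 1U remain.
Put 13U in rack 2; 24U remain.
Put 4U in rack 2; 20U remain.
Put 13U in rack 2; 7U remain.
Put 4U in rack 2; 3U remain.
Put 28U in rack 3; 20U remain.
Put 6U in rack 3; 14U remain.
Put 29U in rack 4; 19U remain.
Put 8U in rack 3; 6U remain.
Put 36U in rack 5; 12U remain.
Put 9U in rack 5; 3U remain.
Put 35U in rack 6; 13U remain.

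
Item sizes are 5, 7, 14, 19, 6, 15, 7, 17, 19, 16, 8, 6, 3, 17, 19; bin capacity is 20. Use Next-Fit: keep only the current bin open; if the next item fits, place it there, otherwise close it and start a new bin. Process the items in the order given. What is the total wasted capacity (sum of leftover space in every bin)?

5 → bin 1 (remaining 15)
7 → bin 1 (remaining 8)
14 → bin 2 (remaining 6)
19 → bin 3 (remaining 1)
6 → bin 4 (remaining 14)
15 → bin 5 (remaining 5)
7 → bin 6 (remaining 13)
17 → bin 7 (remaining 3)
19 → bin 8 (remaining 1)
16 → bin 9 (remaining 4)
8 → bin 10 (remaining 12)
6 → bin 10 (remaining 6)
3 → bin 10 (remaining 3)
17 → bin 11 (remaining 3)
19 → bin 12 (remaining 1)
12 bins × 20 = 240; used 178; unused 62.

62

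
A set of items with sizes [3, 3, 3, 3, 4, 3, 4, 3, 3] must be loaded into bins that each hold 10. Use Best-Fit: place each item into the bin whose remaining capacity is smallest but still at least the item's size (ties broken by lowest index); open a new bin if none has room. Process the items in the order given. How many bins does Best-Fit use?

3 bins

3 → bin 1 (remaining 7)
3 → bin 1 (remaining 4)
3 → bin 1 (remaining 1)
3 → bin 2 (remaining 7)
4 → bin 2 (remaining 3)
3 → bin 2 (remaining 0)
4 → bin 3 (remaining 6)
3 → bin 3 (remaining 3)
3 → bin 3 (remaining 0)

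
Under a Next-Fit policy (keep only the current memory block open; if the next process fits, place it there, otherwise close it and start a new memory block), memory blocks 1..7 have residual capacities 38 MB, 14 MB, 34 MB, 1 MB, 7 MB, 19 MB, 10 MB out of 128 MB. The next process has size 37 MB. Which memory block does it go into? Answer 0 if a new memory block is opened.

0

Next-Fit only looks at memory block 7, which has 10 MB free.
37 MB does not fit, so a new memory block is opened.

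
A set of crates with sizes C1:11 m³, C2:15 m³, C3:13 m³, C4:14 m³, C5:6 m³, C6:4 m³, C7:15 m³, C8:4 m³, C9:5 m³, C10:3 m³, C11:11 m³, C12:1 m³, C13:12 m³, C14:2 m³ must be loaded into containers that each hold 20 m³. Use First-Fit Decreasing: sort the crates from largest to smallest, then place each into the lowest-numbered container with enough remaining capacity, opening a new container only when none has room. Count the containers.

7

Sorted descending: 15, 15, 14, 13, 12, 11, 11, 6, 5, 4, 4, 3, 2, 1.
container 1: place 15 m³, 5 m³ left
container 2: place 15 m³, 5 m³ left
container 3: place 14 m³, 6 m³ left
container 4: place 13 m³, 7 m³ left
container 5: place 12 m³, 8 m³ left
container 6: place 11 m³, 9 m³ left
container 7: place 11 m³, 9 m³ left
container 3: place 6 m³, 0 m³ left
container 1: place 5 m³, 0 m³ left
container 2: place 4 m³, 1 m³ left
container 4: place 4 m³, 3 m³ left
container 4: place 3 m³, 0 m³ left
container 5: place 2 m³, 6 m³ left
container 2: place 1 m³, 0 m³ left
Final containers: [15,5] [15,4,1] [14,6] [13,4,3] [12,2] [11] [11].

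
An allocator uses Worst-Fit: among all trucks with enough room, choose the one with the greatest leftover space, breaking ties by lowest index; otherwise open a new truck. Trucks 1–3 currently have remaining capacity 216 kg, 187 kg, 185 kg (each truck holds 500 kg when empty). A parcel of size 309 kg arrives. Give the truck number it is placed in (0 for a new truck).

0

No truck has ≥ 309 kg free, so a new truck is opened.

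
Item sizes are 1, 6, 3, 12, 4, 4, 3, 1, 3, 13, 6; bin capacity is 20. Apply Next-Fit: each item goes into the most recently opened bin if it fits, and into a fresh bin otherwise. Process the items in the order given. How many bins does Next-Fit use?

bin 1: place 1, 19 left
bin 1: place 6, 13 left
bin 1: place 3, 10 left
bin 2: place 12, 8 left
bin 2: place 4, 4 left
bin 2: place 4, 0 left
bin 3: place 3, 17 left
bin 3: place 1, 16 left
bin 3: place 3, 13 left
bin 3: place 13, 0 left
bin 4: place 6, 14 left

4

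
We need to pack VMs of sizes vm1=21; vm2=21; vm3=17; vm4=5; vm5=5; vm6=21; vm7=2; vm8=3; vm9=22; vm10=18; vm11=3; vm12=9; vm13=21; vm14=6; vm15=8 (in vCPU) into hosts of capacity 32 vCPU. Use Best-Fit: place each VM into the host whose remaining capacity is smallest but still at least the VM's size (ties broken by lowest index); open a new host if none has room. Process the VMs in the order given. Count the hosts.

7

host 1: place vm1 (21 vCPU), 11 vCPU left
host 2: place vm2 (21 vCPU), 11 vCPU left
host 3: place vm3 (17 vCPU), 15 vCPU left
host 1: place vm4 (5 vCPU), 6 vCPU left
host 1: place vm5 (5 vCPU), 1 vCPU left
host 4: place vm6 (21 vCPU), 11 vCPU left
host 2: place vm7 (2 vCPU), 9 vCPU left
host 2: place vm8 (3 vCPU), 6 vCPU left
host 5: place vm9 (22 vCPU), 10 vCPU left
host 6: place vm10 (18 vCPU), 14 vCPU left
host 2: place vm11 (3 vCPU), 3 vCPU left
host 5: place vm12 (9 vCPU), 1 vCPU left
host 7: place vm13 (21 vCPU), 11 vCPU left
host 4: place vm14 (6 vCPU), 5 vCPU left
host 7: place vm15 (8 vCPU), 3 vCPU left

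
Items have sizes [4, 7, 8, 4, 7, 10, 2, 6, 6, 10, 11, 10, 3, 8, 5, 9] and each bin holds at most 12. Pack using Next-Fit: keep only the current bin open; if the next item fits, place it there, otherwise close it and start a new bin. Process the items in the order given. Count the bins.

11

Put 4 in bin 1; 8 remain.
Put 7 in bin 1; 1 remain.
Put 8 in bin 2; 4 remain.
Put 4 in bin 2; 0 remain.
Put 7 in bin 3; 5 remain.
Put 10 in bin 4; 2 remain.
Put 2 in bin 4; 0 remain.
Put 6 in bin 5; 6 remain.
Put 6 in bin 5; 0 remain.
Put 10 in bin 6; 2 remain.
Put 11 in bin 7; 1 remain.
Put 10 in bin 8; 2 remain.
Put 3 in bin 9; 9 remain.
Put 8 in bin 9; 1 remain.
Put 5 in bin 10; 7 remain.
Put 9 in bin 11; 3 remain.
Final bins: [4,7] [8,4] [7] [10,2] [6,6] [10] [11] [10] [3,8] [5] [9].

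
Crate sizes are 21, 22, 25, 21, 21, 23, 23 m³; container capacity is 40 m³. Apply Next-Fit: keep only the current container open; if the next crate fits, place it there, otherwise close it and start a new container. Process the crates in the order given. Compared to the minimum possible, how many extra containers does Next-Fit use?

0

Next-Fit: [21] [22] [25] [21] [21] [23] [23] → 7 containers.
7 crates exceed 20 m³ (half the capacity), and no two of those can share a container, so at least 7 containers are needed.
So 7 is already optimal.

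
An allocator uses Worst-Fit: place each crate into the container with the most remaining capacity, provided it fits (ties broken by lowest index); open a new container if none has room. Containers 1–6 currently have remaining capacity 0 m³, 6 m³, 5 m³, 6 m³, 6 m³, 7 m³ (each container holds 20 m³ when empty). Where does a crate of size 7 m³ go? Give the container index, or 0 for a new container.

Containers with room: container 6 (7 m³).
Most room is container 6 with 7 m³ free.

6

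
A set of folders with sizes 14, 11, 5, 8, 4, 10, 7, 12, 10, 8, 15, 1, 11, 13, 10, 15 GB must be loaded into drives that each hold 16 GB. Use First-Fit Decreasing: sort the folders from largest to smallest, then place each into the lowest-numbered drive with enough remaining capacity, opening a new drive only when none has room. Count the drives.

Sorted descending: 15, 15, 14, 13, 12, 11, 11, 10, 10, 10, 8, 8, 7, 5, 4, 1.
15 GB → drive 1 (remaining 1 GB)
15 GB → drive 2 (remaining 1 GB)
14 GB → drive 3 (remaining 2 GB)
13 GB → drive 4 (remaining 3 GB)
12 GB → drive 5 (remaining 4 GB)
11 GB → drive 6 (remaining 5 GB)
11 GB → drive 7 (remaining 5 GB)
10 GB → drive 8 (remaining 6 GB)
10 GB → drive 9 (remaining 6 GB)
10 GB → drive 10 (remaining 6 GB)
8 GB → drive 11 (remaining 8 GB)
8 GB → drive 11 (remaining 0 GB)
7 GB → drive 12 (remaining 9 GB)
5 GB → drive 6 (remaining 0 GB)
4 GB → drive 5 (remaining 0 GB)
1 GB → drive 1 (remaining 0 GB)

12 drives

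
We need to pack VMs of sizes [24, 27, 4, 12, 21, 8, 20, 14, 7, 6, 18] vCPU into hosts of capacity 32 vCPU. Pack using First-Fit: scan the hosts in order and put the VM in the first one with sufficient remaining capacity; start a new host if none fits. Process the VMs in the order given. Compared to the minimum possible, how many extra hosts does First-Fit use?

0

First-Fit: [24,4] [27] [12,8,7] [21,6] [20] [14,18] → 6 hosts.
Total size 161 vCPU; any packing needs at least ⌈161/32⌉ = 6 hosts.
So 6 is already optimal.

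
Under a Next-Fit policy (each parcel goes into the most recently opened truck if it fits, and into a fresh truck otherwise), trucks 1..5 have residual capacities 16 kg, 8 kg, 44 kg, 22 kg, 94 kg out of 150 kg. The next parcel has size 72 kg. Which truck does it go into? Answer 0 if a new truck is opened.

5

Next-Fit only looks at truck 5, which has 94 kg free.
72 kg fits there.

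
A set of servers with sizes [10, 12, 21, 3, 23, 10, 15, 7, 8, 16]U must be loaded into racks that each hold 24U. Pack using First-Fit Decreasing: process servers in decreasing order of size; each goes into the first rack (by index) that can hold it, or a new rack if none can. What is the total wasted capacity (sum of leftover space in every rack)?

19

Sorted descending: 23, 21, 16, 15, 12, 10, 10, 8, 7, 3.
rack 1: place 23U, 1U left
rack 2: place 21U, 3U left
rack 3: place 16U, 8U left
rack 4: place 15U, 9U left
rack 5: place 12U, 12U left
rack 5: place 10U, 2U left
rack 6: place 10U, 14U left
rack 3: place 8U, 0U left
rack 4: place 7U, 2U left
rack 2: place 3U, 0U left
6 racks × 24U = 144U; used 125U; unused 19U.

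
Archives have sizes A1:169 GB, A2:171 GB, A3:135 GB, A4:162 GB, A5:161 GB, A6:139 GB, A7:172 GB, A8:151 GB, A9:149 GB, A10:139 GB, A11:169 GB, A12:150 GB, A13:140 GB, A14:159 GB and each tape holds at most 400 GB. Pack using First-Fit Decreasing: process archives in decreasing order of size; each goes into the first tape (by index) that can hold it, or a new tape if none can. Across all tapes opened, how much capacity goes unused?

Sorted descending: 172, 171, 169, 169, 162, 161, 159, 151, 150, 149, 140, 139, 139, 135.
172 GB → tape 1 (remaining 228 GB)
171 GB → tape 1 (remaining 57 GB)
169 GB → tape 2 (remaining 231 GB)
169 GB → tape 2 (remaining 62 GB)
162 GB → tape 3 (remaining 238 GB)
161 GB → tape 3 (remaining 77 GB)
159 GB → tape 4 (remaining 241 GB)
151 GB → tape 4 (remaining 90 GB)
150 GB → tape 5 (remaining 250 GB)
149 GB → tape 5 (remaining 101 GB)
140 GB → tape 6 (remaining 260 GB)
139 GB → tape 6 (remaining 121 GB)
139 GB → tape 7 (remaining 261 GB)
135 GB → tape 7 (remaining 126 GB)
7 tapes × 400 GB = 2800 GB; used 2166 GB; unused 634 GB.

634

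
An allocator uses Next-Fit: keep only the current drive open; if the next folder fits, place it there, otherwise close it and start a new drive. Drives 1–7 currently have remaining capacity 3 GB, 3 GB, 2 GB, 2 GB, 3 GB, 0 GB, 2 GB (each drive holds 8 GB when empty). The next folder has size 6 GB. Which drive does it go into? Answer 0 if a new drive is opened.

0

Next-Fit only looks at drive 7, which has 2 GB free.
6 GB does not fit, so a new drive is opened.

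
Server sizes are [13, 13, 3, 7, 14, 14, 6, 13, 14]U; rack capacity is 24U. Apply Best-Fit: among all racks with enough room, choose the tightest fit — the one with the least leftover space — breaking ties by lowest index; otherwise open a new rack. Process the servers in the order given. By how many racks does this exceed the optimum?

0

Best-Fit: [13,3,7] [13] [14,6] [14] [13] [14] → 6 racks.
6 servers exceed 12U (half the capacity), and no two of those can share a rack, so at least 6 racks are needed.
So 6 is already optimal.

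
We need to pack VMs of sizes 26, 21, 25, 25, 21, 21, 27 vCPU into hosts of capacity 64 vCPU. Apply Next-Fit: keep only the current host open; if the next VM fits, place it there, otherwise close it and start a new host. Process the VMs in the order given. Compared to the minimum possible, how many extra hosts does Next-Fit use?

1

Next-Fit: [26,21] [25,25] [21,21] [27] → 4 hosts.
Total size 166 vCPU; any packing needs at least ⌈166/64⌉ = 3 hosts.
An optimal packing achieves that bound: [27,26] [25,25] [21,21,21] → 3 hosts.
Excess: 4 − 3 = 1.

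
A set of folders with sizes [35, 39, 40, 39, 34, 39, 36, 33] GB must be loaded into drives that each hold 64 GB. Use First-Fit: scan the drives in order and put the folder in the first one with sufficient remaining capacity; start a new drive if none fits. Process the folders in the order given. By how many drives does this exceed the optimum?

First-Fit: [35] [39] [40] [39] [34] [39] [36] [33] → 8 drives.
8 folders exceed 32 GB (half the capacity), and no two of those can share a drive, so at least 8 drives are needed.
So 8 is already optimal.

0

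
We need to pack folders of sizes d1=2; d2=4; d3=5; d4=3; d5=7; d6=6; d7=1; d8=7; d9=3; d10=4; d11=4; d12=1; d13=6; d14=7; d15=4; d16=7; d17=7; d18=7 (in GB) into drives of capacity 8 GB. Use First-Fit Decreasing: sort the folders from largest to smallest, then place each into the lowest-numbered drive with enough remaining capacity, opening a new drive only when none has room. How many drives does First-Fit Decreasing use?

Sorted descending: 7, 7, 7, 7, 7, 7, 6, 6, 5, 4, 4, 4, 4, 3, 3, 2, 1, 1.
Put 7 GB in drive 1; 1 GB remain.
Put 7 GB in drive 2; 1 GB remain.
Put 7 GB in drive 3; 1 GB remain.
Put 7 GB in drive 4; 1 GB remain.
Put 7 GB in drive 5; 1 GB remain.
Put 7 GB in drive 6; 1 GB remain.
Put 6 GB in drive 7; 2 GB remain.
Put 6 GB in drive 8; 2 GB remain.
Put 5 GB in drive 9; 3 GB remain.
Put 4 GB in drive 10; 4 GB remain.
Put 4 GB in drive 10; 0 GB remain.
Put 4 GB in drive 11; 4 GB remain.
Put 4 GB in drive 11; 0 GB remain.
Put 3 GB in drive 9; 0 GB remain.
Put 3 GB in drive 12; 5 GB remain.
Put 2 GB in drive 7; 0 GB remain.
Put 1 GB in drive 1; 0 GB remain.
Put 1 GB in drive 2; 0 GB remain.

12 drives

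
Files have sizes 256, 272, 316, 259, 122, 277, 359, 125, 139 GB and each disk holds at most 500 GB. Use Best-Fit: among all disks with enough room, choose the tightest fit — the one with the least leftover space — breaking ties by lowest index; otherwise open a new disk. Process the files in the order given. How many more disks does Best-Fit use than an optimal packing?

0

Best-Fit: [256] [272] [316,122] [259] [277,139] [359,125] → 6 disks.
6 files exceed 250 GB (half the capacity), and no two of those can share a disk, so at least 6 disks are needed.
So 6 is already optimal.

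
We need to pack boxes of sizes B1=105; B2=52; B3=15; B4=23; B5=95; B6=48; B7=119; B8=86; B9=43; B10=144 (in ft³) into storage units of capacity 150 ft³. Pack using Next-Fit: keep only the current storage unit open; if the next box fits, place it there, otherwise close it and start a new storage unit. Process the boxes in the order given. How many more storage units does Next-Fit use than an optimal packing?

Next-Fit: [105] [52,15,23] [95,48] [119] [86,43] [144] → 6 storage units.
Total size 730 ft³; any packing needs at least ⌈730/150⌉ = 5 storage units.
An optimal packing achieves that bound: [144] [119,23] [105,43] [95,52] [86,48,15] → 5 storage units.
Excess: 6 − 5 = 1.

1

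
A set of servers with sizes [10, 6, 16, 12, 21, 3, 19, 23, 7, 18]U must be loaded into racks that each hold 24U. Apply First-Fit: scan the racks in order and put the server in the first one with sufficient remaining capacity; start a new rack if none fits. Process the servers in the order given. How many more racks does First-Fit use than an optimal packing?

1

First-Fit: [10,6,3] [16,7] [12] [21] [19] [23] [18] → 7 racks.
Total size 135U; any packing needs at least ⌈135/24⌉ = 6 racks.
An optimal packing achieves that bound: [23] [21,3] [19] [18,6] [16,7] [12,10] → 6 racks.
Excess: 7 − 6 = 1.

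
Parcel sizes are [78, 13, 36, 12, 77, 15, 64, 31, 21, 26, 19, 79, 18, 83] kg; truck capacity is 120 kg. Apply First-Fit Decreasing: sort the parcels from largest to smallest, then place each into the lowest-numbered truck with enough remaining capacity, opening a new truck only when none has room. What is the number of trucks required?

Sorted descending: 83, 79, 78, 77, 64, 36, 31, 26, 21, 19, 18, 15, 13, 12.
83 kg → truck 1 (remaining 37 kg)
79 kg → truck 2 (remaining 41 kg)
78 kg → truck 3 (remaining 42 kg)
77 kg → truck 4 (remaining 43 kg)
64 kg → truck 5 (remaining 56 kg)
36 kg → truck 1 (remaining 1 kg)
31 kg → truck 2 (remaining 10 kg)
26 kg → truck 3 (remaining 16 kg)
21 kg → truck 4 (remaining 22 kg)
19 kg → truck 4 (remaining 3 kg)
18 kg → truck 5 (remaining 38 kg)
15 kg → truck 3 (remaining 1 kg)
13 kg → truck 5 (remaining 25 kg)
12 kg → truck 5 (remaining 13 kg)
Final trucks: [83,36] [79,31] [78,26,15] [77,21,19] [64,18,13,12].

5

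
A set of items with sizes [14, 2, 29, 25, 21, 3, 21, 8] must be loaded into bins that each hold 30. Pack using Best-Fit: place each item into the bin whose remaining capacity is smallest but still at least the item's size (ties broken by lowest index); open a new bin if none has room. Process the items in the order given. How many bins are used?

5

14 → bin 1 (remaining 16)
2 → bin 1 (remaining 14)
29 → bin 2 (remaining 1)
25 → bin 3 (remaining 5)
21 → bin 4 (remaining 9)
3 → bin 3 (remaining 2)
21 → bin 5 (remaining 9)
8 → bin 4 (remaining 1)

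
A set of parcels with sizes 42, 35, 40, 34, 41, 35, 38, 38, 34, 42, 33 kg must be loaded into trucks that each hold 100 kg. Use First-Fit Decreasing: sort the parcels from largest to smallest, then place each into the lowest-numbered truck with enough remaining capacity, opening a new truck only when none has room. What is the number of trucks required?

6

Sorted descending: 42, 42, 41, 40, 38, 38, 35, 35, 34, 34, 33.
Put 42 kg in truck 1; 58 kg remain.
Put 42 kg in truck 1; 16 kg remain.
Put 41 kg in truck 2; 59 kg remain.
Put 40 kg in truck 2; 19 kg remain.
Put 38 kg in truck 3; 62 kg remain.
Put 38 kg in truck 3; 24 kg remain.
Put 35 kg in truck 4; 65 kg remain.
Put 35 kg in truck 4; 30 kg remain.
Put 34 kg in truck 5; 66 kg remain.
Put 34 kg in truck 5; 32 kg remain.
Put 33 kg in truck 6; 67 kg remain.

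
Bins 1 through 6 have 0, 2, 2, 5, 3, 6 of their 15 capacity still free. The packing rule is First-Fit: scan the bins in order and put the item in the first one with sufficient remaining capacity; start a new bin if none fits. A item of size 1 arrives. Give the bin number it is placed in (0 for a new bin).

2

Bins with room: bin 2 (2), bin 3 (2), bin 4 (5), bin 5 (3), bin 6 (6).
The first with room is bin 2.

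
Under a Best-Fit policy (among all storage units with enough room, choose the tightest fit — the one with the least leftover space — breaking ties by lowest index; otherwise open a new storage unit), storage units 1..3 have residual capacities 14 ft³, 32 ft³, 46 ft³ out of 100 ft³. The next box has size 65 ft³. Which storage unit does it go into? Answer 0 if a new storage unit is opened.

0

No storage unit has ≥ 65 ft³ free, so a new storage unit is opened.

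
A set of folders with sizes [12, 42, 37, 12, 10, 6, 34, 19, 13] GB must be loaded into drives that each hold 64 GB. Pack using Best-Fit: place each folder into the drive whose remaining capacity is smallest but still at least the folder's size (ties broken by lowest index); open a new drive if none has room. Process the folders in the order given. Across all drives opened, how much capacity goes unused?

71

Put 12 GB in drive 1; 52 GB remain.
Put 42 GB in drive 1; 10 GB remain.
Put 37 GB in drive 2; 27 GB remain.
Put 12 GB in drive 2; 15 GB remain.
Put 10 GB in drive 1; 0 GB remain.
Put 6 GB in drive 2; 9 GB remain.
Put 34 GB in drive 3; 30 GB remain.
Put 19 GB in drive 3; 11 GB remain.
Put 13 GB in drive 4; 51 GB remain.
4 drives × 64 GB = 256 GB; used 185 GB; unused 71 GB.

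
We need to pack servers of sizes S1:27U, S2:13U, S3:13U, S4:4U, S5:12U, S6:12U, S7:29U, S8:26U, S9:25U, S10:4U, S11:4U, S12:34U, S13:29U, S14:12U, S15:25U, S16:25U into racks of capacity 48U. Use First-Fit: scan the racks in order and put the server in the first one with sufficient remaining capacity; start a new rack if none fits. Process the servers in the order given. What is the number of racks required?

9

Put S1 (27U) in rack 1; 21U remain.
Put S2 (13U) in rack 1; 8U remain.
Put S3 (13U) in rack 2; 35U remain.
Put S4 (4U) in rack 1; 4U remain.
Put S5 (12U) in rack 2; 23U remain.
Put S6 (12U) in rack 2; 11U remain.
Put S7 (29U) in rack 3; 19U remain.
Put S8 (26U) in rack 4; 22U remain.
Put S9 (25U) in rack 5; 23U remain.
Put S10 (4U) in rack 1; 0U remain.
Put S11 (4U) in rack 2; 7U remain.
Put S12 (34U) in rack 6; 14U remain.
Put S13 (29U) in rack 7; 19U remain.
Put S14 (12U) in rack 3; 7U remain.
Put S15 (25U) in rack 8; 23U remain.
Put S16 (25U) in rack 9; 23U remain.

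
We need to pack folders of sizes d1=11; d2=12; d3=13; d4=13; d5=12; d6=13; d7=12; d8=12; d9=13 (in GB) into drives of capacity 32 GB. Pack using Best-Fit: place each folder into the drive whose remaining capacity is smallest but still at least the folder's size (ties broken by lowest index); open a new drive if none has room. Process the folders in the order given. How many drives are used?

5

d1 (11 GB) → drive 1 (remaining 21 GB)
d2 (12 GB) → drive 1 (remaining 9 GB)
d3 (13 GB) → drive 2 (remaining 19 GB)
d4 (13 GB) → drive 2 (remaining 6 GB)
d5 (12 GB) → drive 3 (remaining 20 GB)
d6 (13 GB) → drive 3 (remaining 7 GB)
d7 (12 GB) → drive 4 (remaining 20 GB)
d8 (12 GB) → drive 4 (remaining 8 GB)
d9 (13 GB) → drive 5 (remaining 19 GB)
Final drives: [11,12] [13,13] [12,13] [12,12] [13].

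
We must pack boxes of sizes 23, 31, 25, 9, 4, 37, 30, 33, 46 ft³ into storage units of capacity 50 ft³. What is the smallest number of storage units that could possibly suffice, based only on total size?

Total size = 23 + 31 + 25 + 9 + 4 + 37 + 30 + 33 + 46 = 238 ft³.
⌈238 / 50⌉ = 5.

5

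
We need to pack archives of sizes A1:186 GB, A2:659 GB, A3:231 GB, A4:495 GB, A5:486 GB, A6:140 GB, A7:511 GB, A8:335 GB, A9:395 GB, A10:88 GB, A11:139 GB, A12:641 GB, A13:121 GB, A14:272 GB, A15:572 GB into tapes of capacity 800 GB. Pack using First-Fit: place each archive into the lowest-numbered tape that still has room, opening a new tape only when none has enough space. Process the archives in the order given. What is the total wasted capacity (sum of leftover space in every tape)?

1129

Put A1 (186 GB) in tape 1; 614 GB remain.
Put A2 (659 GB) in tape 2; 141 GB remain.
Put A3 (231 GB) in tape 1; 383 GB remain.
Put A4 (495 GB) in tape 3; 305 GB remain.
Put A5 (486 GB) in tape 4; 314 GB remain.
Put A6 (140 GB) in tape 1; 243 GB remain.
Put A7 (511 GB) in tape 5; 289 GB remain.
Put A8 (335 GB) in tape 6; 465 GB remain.
Put A9 (395 GB) in tape 6; 70 GB remain.
Put A10 (88 GB) in tape 1; 155 GB remain.
Put A11 (139 GB) in tape 1; 16 GB remain.
Put A12 (641 GB) in tape 7; 159 GB remain.
Put A13 (121 GB) in tape 2; 20 GB remain.
Put A14 (272 GB) in tape 3; 33 GB remain.
Put A15 (572 GB) in tape 8; 228 GB remain.
8 tapes × 800 GB = 6400 GB; used 5271 GB; unused 1129 GB.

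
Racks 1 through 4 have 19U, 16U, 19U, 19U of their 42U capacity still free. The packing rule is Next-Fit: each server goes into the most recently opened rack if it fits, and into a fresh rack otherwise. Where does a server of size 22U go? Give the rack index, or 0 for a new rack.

Next-Fit only looks at rack 4, which has 19U free.
22U does not fit, so a new rack is opened.

0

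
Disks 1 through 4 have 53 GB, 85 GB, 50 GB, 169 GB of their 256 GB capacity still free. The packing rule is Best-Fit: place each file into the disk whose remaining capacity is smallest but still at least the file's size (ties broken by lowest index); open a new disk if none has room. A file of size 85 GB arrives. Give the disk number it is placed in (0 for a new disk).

Disks with room: disk 2 (85 GB), disk 4 (169 GB).
Tightest fit is disk 2 with 85 GB free.

2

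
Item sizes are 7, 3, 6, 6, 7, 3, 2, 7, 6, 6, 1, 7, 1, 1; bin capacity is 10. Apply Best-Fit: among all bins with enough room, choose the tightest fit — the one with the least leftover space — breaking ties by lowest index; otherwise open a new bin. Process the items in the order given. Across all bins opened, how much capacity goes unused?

bin 1: place 7, 3 left
bin 1: place 3, 0 left
bin 2: place 6, 4 left
bin 3: place 6, 4 left
bin 4: place 7, 3 left
bin 4: place 3, 0 left
bin 2: place 2, 2 left
bin 5: place 7, 3 left
bin 6: place 6, 4 left
bin 7: place 6, 4 left
bin 2: place 1, 1 left
bin 8: place 7, 3 left
bin 2: place 1, 0 left
bin 5: place 1, 2 left
8 bins × 10 = 80; used 63; unused 17.

17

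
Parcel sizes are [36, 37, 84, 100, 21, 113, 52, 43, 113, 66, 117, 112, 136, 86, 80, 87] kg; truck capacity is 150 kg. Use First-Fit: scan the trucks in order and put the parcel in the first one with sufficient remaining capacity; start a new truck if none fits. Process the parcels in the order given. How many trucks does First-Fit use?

36 kg → truck 1 (remaining 114 kg)
37 kg → truck 1 (remaining 77 kg)
84 kg → truck 2 (remaining 66 kg)
100 kg → truck 3 (remaining 50 kg)
21 kg → truck 1 (remaining 56 kg)
113 kg → truck 4 (remaining 37 kg)
52 kg → truck 1 (remaining 4 kg)
43 kg → truck 2 (remaining 23 kg)
113 kg → truck 5 (remaining 37 kg)
66 kg → truck 6 (remaining 84 kg)
117 kg → truck 7 (remaining 33 kg)
112 kg → truck 8 (remaining 38 kg)
136 kg → truck 9 (remaining 14 kg)
86 kg → truck 10 (remaining 64 kg)
80 kg → truck 6 (remaining 4 kg)
87 kg → truck 11 (remaining 63 kg)

11 trucks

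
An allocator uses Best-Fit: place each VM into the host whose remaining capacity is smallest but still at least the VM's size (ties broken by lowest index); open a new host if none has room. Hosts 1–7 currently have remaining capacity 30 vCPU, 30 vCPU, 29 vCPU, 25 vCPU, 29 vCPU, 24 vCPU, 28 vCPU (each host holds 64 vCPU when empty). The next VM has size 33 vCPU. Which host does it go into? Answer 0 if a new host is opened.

0

No host has ≥ 33 vCPU free, so a new host is opened.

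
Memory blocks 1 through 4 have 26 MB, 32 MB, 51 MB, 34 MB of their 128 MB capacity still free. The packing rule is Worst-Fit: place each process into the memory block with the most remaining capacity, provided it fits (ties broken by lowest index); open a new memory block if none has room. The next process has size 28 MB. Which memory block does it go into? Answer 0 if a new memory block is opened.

Memory blocks with room: memory block 2 (32 MB), memory block 3 (51 MB), memory block 4 (34 MB).
Most room is memory block 3 with 51 MB free.

3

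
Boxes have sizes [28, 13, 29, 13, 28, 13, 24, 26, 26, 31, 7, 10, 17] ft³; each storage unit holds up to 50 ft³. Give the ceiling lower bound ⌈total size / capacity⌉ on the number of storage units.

6

Total size = 28 + 13 + 29 + 13 + 28 + 13 + 24 + 26 + 26 + 31 + 7 + 10 + 17 = 265 ft³.
⌈265 / 50⌉ = 6.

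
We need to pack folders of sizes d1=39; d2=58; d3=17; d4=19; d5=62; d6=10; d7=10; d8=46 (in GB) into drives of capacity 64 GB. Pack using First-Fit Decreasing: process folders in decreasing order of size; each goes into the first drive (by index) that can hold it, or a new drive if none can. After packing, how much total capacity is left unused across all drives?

59

Sorted descending: 62, 58, 46, 39, 19, 17, 10, 10.
drive 1: place 62 GB, 2 GB left
drive 2: place 58 GB, 6 GB left
drive 3: place 46 GB, 18 GB left
drive 4: place 39 GB, 25 GB left
drive 4: place 19 GB, 6 GB left
drive 3: place 17 GB, 1 GB left
drive 5: place 10 GB, 54 GB left
drive 5: place 10 GB, 44 GB left
5 drives × 64 GB = 320 GB; used 261 GB; unused 59 GB.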